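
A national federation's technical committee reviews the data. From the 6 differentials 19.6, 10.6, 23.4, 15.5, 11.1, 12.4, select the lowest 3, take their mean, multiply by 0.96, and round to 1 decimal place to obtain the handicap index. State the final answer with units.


All differentials: 19.6, 10.6, 23.4, 15.5, 11.1, 12.4
Sorted: 10.6, 11.1, 12.4, 15.5, 19.6, 23.4
Best 3: 10.6, 11.1, 12.4
Average of best = 34.1 / 3 = 11.3667
Raw index = 11.3667 * 0.96 = 10.912
Handicap index = round(10.912, 1) = 10.9

10.9


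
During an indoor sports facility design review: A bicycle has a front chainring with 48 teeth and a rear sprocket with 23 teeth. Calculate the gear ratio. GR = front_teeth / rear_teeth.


GR = front_teeth / rear_teeth
GR = 48 / 23
GR = 2.087

2.087


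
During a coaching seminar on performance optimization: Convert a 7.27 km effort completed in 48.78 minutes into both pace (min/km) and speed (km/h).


Pace = time / distance = 48.78 min / 7.27 km = 6.7098 min/km
Speed = distance / time_in_hours = 7.27 / 0.813 hr
Speed = 8.9422 km/h

6.7098 min/km, 8.9422 km/h


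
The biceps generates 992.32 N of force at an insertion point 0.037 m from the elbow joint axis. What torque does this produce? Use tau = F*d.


tau = F * d
tau = 992.32 * 0.037
tau = 36.7158 N*m

36.7158 N*m


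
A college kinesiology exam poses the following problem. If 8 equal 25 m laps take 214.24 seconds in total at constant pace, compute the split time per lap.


Split time = total_time / n_laps = 214.24 / 8
Split time = 26.78 s per lap

26.78 s


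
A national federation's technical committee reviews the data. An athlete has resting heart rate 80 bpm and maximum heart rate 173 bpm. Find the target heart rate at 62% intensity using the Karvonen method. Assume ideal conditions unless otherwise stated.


Target = HRrest + pct*(HRmax - HRrest)
Heart rate reserve = HRmax - HRrest = 173 - 80 = 93 bpm
Fraction = 62% = 0.62
Target = 80 + 0.62 * 93
Target = 80 + 57.66 = 137.66 bpm

137.66 bpm


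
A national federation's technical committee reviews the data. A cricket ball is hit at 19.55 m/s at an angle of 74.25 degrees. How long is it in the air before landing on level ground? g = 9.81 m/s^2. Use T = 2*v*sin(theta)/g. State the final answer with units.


T = 2*v*sin(theta)/g
sin(theta) = sin(74.25 deg) = 0.9625
T = 2*19.55*0.9625 / 9.81
T = 37.632 / 9.81 = 3.8361 s

3.8361 s


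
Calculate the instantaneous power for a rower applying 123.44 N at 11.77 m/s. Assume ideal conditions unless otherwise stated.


P = F * v
P = 123.44 * 11.77
P = 1452.8888 W

1452.8888 W


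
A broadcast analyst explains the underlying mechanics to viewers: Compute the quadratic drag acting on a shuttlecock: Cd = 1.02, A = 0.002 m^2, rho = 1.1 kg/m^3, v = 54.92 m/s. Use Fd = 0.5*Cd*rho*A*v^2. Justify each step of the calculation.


Fd = 0.5 * Cd * rho * A * v^2
Fd = 0.5 * 1.02 * 1.1 * 0.002 * 54.92^2
v^2 = 3016.2064
Fd = 0.5 * 1.02 * 1.1 * 0.002 * 3016.2064 = 3.3842 N

3.3842 N


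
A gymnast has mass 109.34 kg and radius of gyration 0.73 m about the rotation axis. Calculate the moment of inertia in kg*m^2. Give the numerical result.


I = m * k^2
I = 109.34 * 0.73^2
I = 109.34 * 0.5329 = 58.2673 kg*m^2

58.2673 kg*m^2


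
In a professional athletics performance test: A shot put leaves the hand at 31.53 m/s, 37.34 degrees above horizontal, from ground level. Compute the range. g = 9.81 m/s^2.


R = v^2 * sin(2*theta) / g
Convert angle to radians: theta = 37.34 deg = 0.6517 rad
sin(2*theta) = sin(1.3034) = 0.9645
R = 31.53^2 * 0.9645 / 9.81
R = 994.1409 * 0.9645 / 9.81 = 97.7385 m

97.7385 m


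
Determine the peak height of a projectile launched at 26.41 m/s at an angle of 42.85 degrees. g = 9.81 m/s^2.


H = (v*sin(theta))^2 / (2*g)
vy = v*sin(theta) = 26.41 * sin(42.85 deg) = 17.9609 m/s
H = vy^2 / (2*g) = 322.5957 / (2*9.81)
H = 322.5957 / 19.62 = 16.4422 m

16.4422 m


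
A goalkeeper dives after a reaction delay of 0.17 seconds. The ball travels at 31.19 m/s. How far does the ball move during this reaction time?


d = v * t
d = 31.19 * 0.17
d = 5.3023 m

5.3023 m


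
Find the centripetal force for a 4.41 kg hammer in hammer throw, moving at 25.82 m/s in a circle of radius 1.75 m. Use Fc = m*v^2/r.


Fc = m * v^2 / r
v^2 = 25.82^2 = 666.6724
Fc = 4.41 * 666.6724 / 1.75
Fc = 2940.0253 / 1.75 = 1680.0144 N

1680.0144 N


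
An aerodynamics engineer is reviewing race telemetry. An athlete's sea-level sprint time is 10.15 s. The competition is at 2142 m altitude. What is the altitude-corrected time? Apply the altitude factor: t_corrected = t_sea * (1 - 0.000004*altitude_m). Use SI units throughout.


Correction factor = 1 - 0.000004 * 2142 = 0.991432
t_corrected = t_sea * factor = 10.15 * 0.991432
t_corrected = 10.063 s

10.063 s


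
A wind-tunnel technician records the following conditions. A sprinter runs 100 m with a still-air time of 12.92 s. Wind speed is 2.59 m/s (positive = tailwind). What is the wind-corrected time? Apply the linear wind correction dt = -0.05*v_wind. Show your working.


dt = -0.05 * v_wind = -0.05 * 2.59 = -0.1295 s
t_corrected = t_still + dt = 12.92 + (-0.1295)
t_corrected = 12.7905 s

12.7905 s


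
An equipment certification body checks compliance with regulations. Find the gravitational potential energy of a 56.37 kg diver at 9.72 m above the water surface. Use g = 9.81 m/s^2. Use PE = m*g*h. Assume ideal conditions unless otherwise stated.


PE = m * g * h
PE = 56.37 * 9.81 * 9.72
PE = 552.9897 * 9.72 = 5375.0599 J

5375.0599 J


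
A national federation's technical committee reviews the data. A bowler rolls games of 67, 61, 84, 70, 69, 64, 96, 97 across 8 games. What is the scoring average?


Average = sum / n
Sum = 608
Average = 608 / 8 = 76

76


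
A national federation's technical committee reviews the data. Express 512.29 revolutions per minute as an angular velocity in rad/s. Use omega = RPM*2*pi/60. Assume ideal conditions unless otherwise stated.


omega = RPM * 2 * pi / 60
omega = 512.29 * 2 * 3.14159 / 60
omega = 3218.813 / 60 = 53.6469 rad/s

53.6469 rad/s


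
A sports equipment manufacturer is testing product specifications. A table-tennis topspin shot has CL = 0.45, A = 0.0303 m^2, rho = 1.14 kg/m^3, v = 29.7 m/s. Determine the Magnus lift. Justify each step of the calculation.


FM = 0.5 * CL * rho * A * v^2
FM = 0.5 * 0.45 * 1.14 * 0.0303 * 29.7^2
v^2 = 882.09
FM = 0.5 * 0.45 * 1.14 * 0.0303 * 882.09 = 6.8556 N

6.8556 N


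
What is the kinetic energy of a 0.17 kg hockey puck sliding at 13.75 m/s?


KE = 0.5 * m * v^2
KE = 0.5 * 0.17 * 13.75^2
KE = 0.5 * 0.17 * 189.0625 = 16.0703 J

16.0703 J


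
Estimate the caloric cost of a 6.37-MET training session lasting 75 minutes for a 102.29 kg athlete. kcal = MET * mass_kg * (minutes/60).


kcal = MET * mass * time_hr
Convert time: 75 min = 1.25 hr
kcal = 6.37 * 102.29 * 1.25
kcal = 814.4841 kcal

814.4841 kcal


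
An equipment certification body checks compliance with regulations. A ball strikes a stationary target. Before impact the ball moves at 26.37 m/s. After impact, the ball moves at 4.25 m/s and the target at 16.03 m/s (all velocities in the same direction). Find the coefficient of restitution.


e = (v2_after - v1_after) / (v1_before - v2_before)
Numerator = 16.03 - 4.25 = 11.78
Denominator = 26.37 - 0 = 26.37
e = 11.78 / 26.37 = 0.4467

0.4467


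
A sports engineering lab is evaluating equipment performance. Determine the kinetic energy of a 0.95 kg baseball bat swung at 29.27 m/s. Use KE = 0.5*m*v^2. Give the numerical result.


KE = 0.5 * m * v^2
KE = 0.5 * 0.95 * 29.27^2
KE = 0.5 * 0.95 * 856.7329 = 406.9481 J

406.9481 J


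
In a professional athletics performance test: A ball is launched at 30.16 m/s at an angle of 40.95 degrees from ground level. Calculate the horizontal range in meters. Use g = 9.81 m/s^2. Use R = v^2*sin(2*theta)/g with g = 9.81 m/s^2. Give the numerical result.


R = v^2 * sin(2*theta) / g
Convert angle to radians: theta = 40.95 deg = 0.7147 rad
sin(2*theta) = sin(1.4294) = 0.99
R = 30.16^2 * 0.99 / 9.81
R = 909.6256 * 0.99 / 9.81 = 91.7993 m

91.7993 m


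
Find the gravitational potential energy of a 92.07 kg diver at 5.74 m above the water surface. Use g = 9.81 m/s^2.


PE = m * g * h
PE = 92.07 * 9.81 * 5.74
PE = 903.2067 * 5.74 = 5184.4065 J

5184.4065 J


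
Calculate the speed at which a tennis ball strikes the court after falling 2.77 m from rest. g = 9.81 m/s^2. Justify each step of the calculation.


v = sqrt(2 * g * h)
v = sqrt(2 * 9.81 * 2.77)
v = sqrt(54.3474) = 7.3721 m/s

7.3721 m/s


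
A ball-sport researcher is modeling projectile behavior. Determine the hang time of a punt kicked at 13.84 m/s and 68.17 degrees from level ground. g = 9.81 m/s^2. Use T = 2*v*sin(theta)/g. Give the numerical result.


T = 2*v*sin(theta)/g
sin(theta) = sin(68.17 deg) = 0.9283
T = 2*13.84*0.9283 / 9.81
T = 25.6951 / 9.81 = 2.6193 s

2.6193 s


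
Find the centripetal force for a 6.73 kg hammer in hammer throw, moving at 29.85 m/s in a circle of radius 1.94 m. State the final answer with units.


Fc = m * v^2 / r
v^2 = 29.85^2 = 891.0225
Fc = 6.73 * 891.0225 / 1.94
Fc = 5996.5814 / 1.94 = 3091.0214 N

3091.0214 N


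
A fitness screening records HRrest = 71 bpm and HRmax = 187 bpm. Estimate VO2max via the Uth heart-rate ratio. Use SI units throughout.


VO2max = 15.3 * HRmax / HRrest
VO2max = 15.3 * 187 / 71
VO2max = 2861.1 / 71 = 40.2972 mL/kg/min

40.2972 mL/kg/min


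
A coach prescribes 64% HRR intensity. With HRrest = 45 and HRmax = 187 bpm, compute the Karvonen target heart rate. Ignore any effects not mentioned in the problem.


Target = HRrest + pct*(HRmax - HRrest)
Heart rate reserve = HRmax - HRrest = 187 - 45 = 142 bpm
Fraction = 64% = 0.64
Target = 45 + 0.64 * 142
Target = 45 + 90.88 = 135.88 bpm

135.88 bpm


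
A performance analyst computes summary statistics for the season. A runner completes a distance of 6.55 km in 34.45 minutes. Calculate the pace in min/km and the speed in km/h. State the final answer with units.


Pace = time / distance = 34.45 min / 6.55 km = 5.2595 min/km
Speed = distance / time_in_hours = 6.55 / 0.5742 hr
Speed = 11.4078 km/h

5.2595 min/km, 11.4078 km/h


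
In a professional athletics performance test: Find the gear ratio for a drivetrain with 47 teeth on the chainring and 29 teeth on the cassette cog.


GR = front_teeth / rear_teeth
GR = 47 / 29
GR = 1.6207

1.6207


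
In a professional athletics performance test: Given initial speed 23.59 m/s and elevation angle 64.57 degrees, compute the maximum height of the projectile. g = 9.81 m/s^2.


H = (v*sin(theta))^2 / (2*g)
vy = v*sin(theta) = 23.59 * sin(64.57 deg) = 21.3044 m/s
H = vy^2 / (2*g) = 453.8765 / (2*9.81)
H = 453.8765 / 19.62 = 23.1334 m

23.1334 m


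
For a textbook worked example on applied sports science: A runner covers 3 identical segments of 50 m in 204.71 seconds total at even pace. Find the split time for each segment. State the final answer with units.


Split time = total_time / n_laps = 204.71 / 3
Split time = 68.2367 s per lap

68.2367 s


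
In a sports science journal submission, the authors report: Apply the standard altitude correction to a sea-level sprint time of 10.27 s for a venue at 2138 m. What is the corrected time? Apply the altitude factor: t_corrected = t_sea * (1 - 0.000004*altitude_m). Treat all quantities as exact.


Correction factor = 1 - 0.000004 * 2138 = 0.991448
t_corrected = t_sea * factor = 10.27 * 0.991448
t_corrected = 10.1822 s

10.1822 s


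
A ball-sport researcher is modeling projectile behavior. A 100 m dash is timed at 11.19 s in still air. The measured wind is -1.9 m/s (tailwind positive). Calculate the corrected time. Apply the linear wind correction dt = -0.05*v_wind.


dt = -0.05 * v_wind = -0.05 * -1.9 = 0.095 s
t_corrected = t_still + dt = 11.19 + (0.095)
t_corrected = 11.285 s

11.285 s


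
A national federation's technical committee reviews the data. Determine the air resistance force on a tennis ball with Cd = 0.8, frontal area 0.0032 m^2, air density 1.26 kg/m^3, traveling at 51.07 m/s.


Fd = 0.5 * Cd * rho * A * v^2
Fd = 0.5 * 0.8 * 1.26 * 0.0032 * 51.07^2
v^2 = 2608.1449
Fd = 0.5 * 0.8 * 1.26 * 0.0032 * 2608.1449 = 4.2064 N

4.2064 N


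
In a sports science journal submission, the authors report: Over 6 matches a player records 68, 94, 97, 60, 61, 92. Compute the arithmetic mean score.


Average = sum / n
Sum = 472
Average = 472 / 6 = 78.6667

78.6667


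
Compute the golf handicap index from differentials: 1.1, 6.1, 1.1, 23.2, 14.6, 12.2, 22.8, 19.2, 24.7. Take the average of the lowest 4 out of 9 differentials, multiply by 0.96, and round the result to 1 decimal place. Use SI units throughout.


All differentials: 1.1, 6.1, 1.1, 23.2, 14.6, 12.2, 22.8, 19.2, 24.7
Sorted: 1.1, 1.1, 6.1, 12.2, 14.6, 19.2, 22.8, 23.2, 24.7
Best 4: 1.1, 1.1, 6.1, 12.2
Average of best = 20.5 / 4 = 5.125
Raw index = 5.125 * 0.96 = 4.92
Handicap index = round(4.92, 1) = 4.9

4.9


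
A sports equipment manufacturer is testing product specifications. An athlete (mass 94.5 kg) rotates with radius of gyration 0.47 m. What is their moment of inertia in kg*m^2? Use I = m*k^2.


I = m * k^2
I = 94.5 * 0.47^2
I = 94.5 * 0.2209 = 20.875 kg*m^2

20.875 kg*m^2


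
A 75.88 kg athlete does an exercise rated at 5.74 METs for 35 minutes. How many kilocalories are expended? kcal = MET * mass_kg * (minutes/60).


kcal = MET * mass * time_hr
Convert time: 35 min = 0.5833 hr
kcal = 5.74 * 75.88 * 0.5833
kcal = 254.0715 kcal

254.0715 kcal


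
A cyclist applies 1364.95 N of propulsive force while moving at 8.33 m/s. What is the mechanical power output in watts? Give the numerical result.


P = F * v
P = 1364.95 * 8.33
P = 11370.0335 W

11370.0335 W


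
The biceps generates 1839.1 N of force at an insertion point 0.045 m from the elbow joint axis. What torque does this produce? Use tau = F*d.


tau = F * d
tau = 1839.1 * 0.045
tau = 82.7595 N*m

82.7595 N*m


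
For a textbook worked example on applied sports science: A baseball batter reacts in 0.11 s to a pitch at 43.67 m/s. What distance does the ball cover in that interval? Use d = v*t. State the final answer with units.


d = v * t
d = 43.67 * 0.11
d = 4.8037 m

4.8037 m


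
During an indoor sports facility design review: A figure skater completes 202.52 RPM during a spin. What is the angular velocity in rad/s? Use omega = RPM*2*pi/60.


omega = RPM * 2 * pi / 60
omega = 202.52 * 2 * 3.14159 / 60
omega = 1272.4707 / 60 = 21.2078 rad/s

21.2078 rad/s


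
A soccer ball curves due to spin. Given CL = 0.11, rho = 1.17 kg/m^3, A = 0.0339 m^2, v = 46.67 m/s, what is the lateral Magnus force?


FM = 0.5 * CL * rho * A * v^2
FM = 0.5 * 0.11 * 1.17 * 0.0339 * 46.67^2
v^2 = 2178.0889
FM = 0.5 * 0.11 * 1.17 * 0.0339 * 2178.0889 = 4.7514 N

4.7514 N


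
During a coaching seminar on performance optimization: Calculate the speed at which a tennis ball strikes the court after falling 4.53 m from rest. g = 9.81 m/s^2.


v = sqrt(2 * g * h)
v = sqrt(2 * 9.81 * 4.53)
v = sqrt(88.8786) = 9.4275 m/s

9.4275 m/s


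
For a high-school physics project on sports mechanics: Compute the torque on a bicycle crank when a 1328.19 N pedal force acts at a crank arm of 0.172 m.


tau = F * d
tau = 1328.19 * 0.172
tau = 228.4487 N*m

228.4487 N*m


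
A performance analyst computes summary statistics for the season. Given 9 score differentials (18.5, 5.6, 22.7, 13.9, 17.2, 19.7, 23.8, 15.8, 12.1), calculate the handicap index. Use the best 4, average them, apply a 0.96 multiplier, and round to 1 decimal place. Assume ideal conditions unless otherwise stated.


All differentials: 18.5, 5.6, 22.7, 13.9, 17.2, 19.7, 23.8, 15.8, 12.1
Sorted: 5.6, 12.1, 13.9, 15.8, 17.2, 18.5, 19.7, 22.7, 23.8
Best 4: 5.6, 12.1, 13.9, 15.8
Average of best = 47.4 / 4 = 11.85
Raw index = 11.85 * 0.96 = 11.376
Handicap index = round(11.376, 1) = 11.4

11.4


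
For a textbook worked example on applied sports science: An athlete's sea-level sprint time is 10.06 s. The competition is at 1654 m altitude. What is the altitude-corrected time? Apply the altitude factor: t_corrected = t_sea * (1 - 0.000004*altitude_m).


Correction factor = 1 - 0.000004 * 1654 = 0.993384
t_corrected = t_sea * factor = 10.06 * 0.993384
t_corrected = 9.9934 s

9.9934 s


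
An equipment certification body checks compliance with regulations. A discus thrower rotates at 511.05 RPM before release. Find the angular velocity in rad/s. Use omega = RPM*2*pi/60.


omega = RPM * 2 * pi / 60
omega = 511.05 * 2 * 3.14159 / 60
omega = 3211.0219 / 60 = 53.517 rad/s

53.517 rad/s


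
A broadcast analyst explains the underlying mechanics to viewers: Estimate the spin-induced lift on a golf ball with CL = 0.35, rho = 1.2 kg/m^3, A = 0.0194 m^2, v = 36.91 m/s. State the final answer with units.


FM = 0.5 * CL * rho * A * v^2
FM = 0.5 * 0.35 * 1.2 * 0.0194 * 36.91^2
v^2 = 1362.3481
FM = 0.5 * 0.35 * 1.2 * 0.0194 * 1362.3481 = 5.5502 N

5.5502 N


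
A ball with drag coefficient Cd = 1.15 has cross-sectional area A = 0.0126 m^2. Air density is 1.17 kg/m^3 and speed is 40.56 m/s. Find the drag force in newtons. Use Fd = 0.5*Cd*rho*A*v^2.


Fd = 0.5 * Cd * rho * A * v^2
Fd = 0.5 * 1.15 * 1.17 * 0.0126 * 40.56^2
v^2 = 1645.1136
Fd = 0.5 * 1.15 * 1.17 * 0.0126 * 1645.1136 = 13.9451 N

13.9451 N


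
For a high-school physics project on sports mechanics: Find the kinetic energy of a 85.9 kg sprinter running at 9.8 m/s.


KE = 0.5 * m * v^2
KE = 0.5 * 85.9 * 9.8^2
KE = 0.5 * 85.9 * 96.04 = 4124.918 J

4124.918 J


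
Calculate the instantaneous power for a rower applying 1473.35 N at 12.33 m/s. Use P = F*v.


P = F * v
P = 1473.35 * 12.33
P = 18166.4055 W

18166.4055 W


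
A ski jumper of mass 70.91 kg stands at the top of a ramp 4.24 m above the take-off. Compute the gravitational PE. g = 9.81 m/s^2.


PE = m * g * h
PE = 70.91 * 9.81 * 4.24
PE = 695.6271 * 4.24 = 2949.4589 J

2949.4589 J


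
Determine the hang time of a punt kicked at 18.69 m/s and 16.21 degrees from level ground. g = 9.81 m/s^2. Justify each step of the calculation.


T = 2*v*sin(theta)/g
sin(theta) = sin(16.21 deg) = 0.2792
T = 2*18.69*0.2792 / 9.81
T = 10.435 / 9.81 = 1.0637 s

1.0637 s


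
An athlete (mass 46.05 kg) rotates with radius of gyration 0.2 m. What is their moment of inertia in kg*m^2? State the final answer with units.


I = m * k^2
I = 46.05 * 0.2^2
I = 46.05 * 0.04 = 1.842 kg*m^2

1.842 kg*m^2


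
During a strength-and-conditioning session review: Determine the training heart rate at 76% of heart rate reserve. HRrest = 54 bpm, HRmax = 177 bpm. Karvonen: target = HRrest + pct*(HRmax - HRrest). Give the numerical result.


Target = HRrest + pct*(HRmax - HRrest)
Heart rate reserve = HRmax - HRrest = 177 - 54 = 123 bpm
Fraction = 76% = 0.76
Target = 54 + 0.76 * 123
Target = 54 + 93.48 = 147.48 bpm

147.48 bpm


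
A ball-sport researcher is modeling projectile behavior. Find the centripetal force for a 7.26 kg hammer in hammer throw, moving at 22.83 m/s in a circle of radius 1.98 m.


Fc = m * v^2 / r
v^2 = 22.83^2 = 521.2089
Fc = 7.26 * 521.2089 / 1.98
Fc = 3783.9766 / 1.98 = 1911.0993 N

1911.0993 N


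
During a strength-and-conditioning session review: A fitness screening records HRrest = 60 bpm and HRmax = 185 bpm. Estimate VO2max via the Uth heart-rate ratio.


VO2max = 15.3 * HRmax / HRrest
VO2max = 15.3 * 185 / 60
VO2max = 2830.5 / 60 = 47.175 mL/kg/min

47.175 mL/kg/min


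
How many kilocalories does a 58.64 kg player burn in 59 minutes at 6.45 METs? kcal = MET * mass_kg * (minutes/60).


kcal = MET * mass * time_hr
Convert time: 59 min = 0.9833 hr
kcal = 6.45 * 58.64 * 0.9833
kcal = 371.9242 kcal

371.9242 kcal


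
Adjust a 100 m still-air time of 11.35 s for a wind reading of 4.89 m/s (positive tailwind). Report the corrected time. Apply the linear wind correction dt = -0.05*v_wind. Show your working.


dt = -0.05 * v_wind = -0.05 * 4.89 = -0.2445 s
t_corrected = t_still + dt = 11.35 + (-0.2445)
t_corrected = 11.1055 s

11.1055 s


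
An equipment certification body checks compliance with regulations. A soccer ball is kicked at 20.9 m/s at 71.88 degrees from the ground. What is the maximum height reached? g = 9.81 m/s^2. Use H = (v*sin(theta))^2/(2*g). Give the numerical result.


H = (v*sin(theta))^2 / (2*g)
vy = v*sin(theta) = 20.9 * sin(71.88 deg) = 19.8635 m/s
H = vy^2 / (2*g) = 394.5591 / (2*9.81)
H = 394.5591 / 19.62 = 20.11 m

20.11 m


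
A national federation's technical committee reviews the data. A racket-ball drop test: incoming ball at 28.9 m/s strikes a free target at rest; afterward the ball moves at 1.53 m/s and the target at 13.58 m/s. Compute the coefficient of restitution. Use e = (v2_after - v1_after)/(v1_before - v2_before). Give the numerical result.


e = (v2_after - v1_after) / (v1_before - v2_before)
Numerator = 13.58 - 1.53 = 12.05
Denominator = 28.9 - 0 = 28.9
e = 12.05 / 28.9 = 0.417

0.417


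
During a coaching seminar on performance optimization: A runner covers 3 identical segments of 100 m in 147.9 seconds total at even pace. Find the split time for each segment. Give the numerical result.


Split time = total_time / n_laps = 147.9 / 3
Split time = 49.3 s per lap

49.3 s


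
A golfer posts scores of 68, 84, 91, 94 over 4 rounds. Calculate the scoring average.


Average = sum / n
Sum = 337
Average = 337 / 4 = 84.25

84.25


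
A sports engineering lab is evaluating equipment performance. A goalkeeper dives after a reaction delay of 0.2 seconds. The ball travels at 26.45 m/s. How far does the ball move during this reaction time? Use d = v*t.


d = v * t
d = 26.45 * 0.2
d = 5.29 m

5.29 m


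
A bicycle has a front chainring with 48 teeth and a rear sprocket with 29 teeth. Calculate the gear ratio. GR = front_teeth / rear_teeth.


GR = front_teeth / rear_teeth
GR = 48 / 29
GR = 1.6552

1.6552


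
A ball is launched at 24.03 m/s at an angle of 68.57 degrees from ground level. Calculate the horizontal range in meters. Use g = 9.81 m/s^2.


R = v^2 * sin(2*theta) / g
Convert angle to radians: theta = 68.57 deg = 1.1968 rad
sin(2*theta) = sin(2.3935) = 0.6802
R = 24.03^2 * 0.6802 / 9.81
R = 577.4409 * 0.6802 / 9.81 = 40.0388 m

40.0388 m


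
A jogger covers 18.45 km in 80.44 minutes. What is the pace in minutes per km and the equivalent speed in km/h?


Pace = time / distance = 80.44 min / 18.45 km = 4.3599 min/km
Speed = distance / time_in_hours = 18.45 / 1.3407 hr
Speed = 13.7618 km/h

4.3599 min/km, 13.7618 km/h


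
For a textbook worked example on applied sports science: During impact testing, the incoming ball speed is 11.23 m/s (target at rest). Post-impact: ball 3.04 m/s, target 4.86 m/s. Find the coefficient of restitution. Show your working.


e = (v2_after - v1_after) / (v1_before - v2_before)
Numerator = 4.86 - 3.04 = 1.82
Denominator = 11.23 - 0 = 11.23
e = 1.82 / 11.23 = 0.1621

0.1621


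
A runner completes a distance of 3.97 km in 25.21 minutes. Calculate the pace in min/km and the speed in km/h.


Pace = time / distance = 25.21 min / 3.97 km = 6.3501 min/km
Speed = distance / time_in_hours = 3.97 / 0.4202 hr
Speed = 9.4486 km/h

6.3501 min/km, 9.4486 km/h


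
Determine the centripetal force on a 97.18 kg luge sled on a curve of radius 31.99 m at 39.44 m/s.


Fc = m * v^2 / r
v^2 = 39.44^2 = 1555.5136
Fc = 97.18 * 1555.5136 / 31.99
Fc = 151164.8116 / 31.99 = 4725.377 N

4725.377 N


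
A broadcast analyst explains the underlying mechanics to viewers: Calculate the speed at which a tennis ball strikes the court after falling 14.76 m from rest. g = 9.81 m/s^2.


v = sqrt(2 * g * h)
v = sqrt(2 * 9.81 * 14.76)
v = sqrt(289.5912) = 17.0174 m/s

17.0174 m/s


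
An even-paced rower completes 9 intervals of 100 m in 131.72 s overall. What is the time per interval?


Split time = total_time / n_laps = 131.72 / 9
Split time = 14.6356 s per lap

14.6356 s


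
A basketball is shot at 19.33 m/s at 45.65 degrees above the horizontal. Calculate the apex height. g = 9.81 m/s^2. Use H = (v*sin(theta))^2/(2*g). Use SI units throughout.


H = (v*sin(theta))^2 / (2*g)
vy = v*sin(theta) = 19.33 * sin(45.65 deg) = 13.8226 m/s
H = vy^2 / (2*g) = 191.063 / (2*9.81)
H = 191.063 / 19.62 = 9.7382 m

9.7382 m


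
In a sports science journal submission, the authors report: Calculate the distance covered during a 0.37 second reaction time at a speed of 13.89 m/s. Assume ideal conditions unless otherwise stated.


d = v * t
d = 13.89 * 0.37
d = 5.1393 m

5.1393 m


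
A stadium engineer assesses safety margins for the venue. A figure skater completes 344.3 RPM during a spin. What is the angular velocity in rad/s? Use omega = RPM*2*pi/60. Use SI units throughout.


omega = RPM * 2 * pi / 60
omega = 344.3 * 2 * 3.14159 / 60
omega = 2163.3007 / 60 = 36.055 rad/s

36.055 rad/s


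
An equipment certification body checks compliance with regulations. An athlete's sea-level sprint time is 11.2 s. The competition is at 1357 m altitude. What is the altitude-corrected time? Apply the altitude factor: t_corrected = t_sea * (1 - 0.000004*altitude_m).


Correction factor = 1 - 0.000004 * 1357 = 0.994572
t_corrected = t_sea * factor = 11.2 * 0.994572
t_corrected = 11.1392 s

11.1392 s


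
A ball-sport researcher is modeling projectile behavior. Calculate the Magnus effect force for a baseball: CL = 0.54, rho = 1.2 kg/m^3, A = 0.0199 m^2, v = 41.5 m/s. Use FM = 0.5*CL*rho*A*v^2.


FM = 0.5 * CL * rho * A * v^2
FM = 0.5 * 0.54 * 1.2 * 0.0199 * 41.5^2
v^2 = 1722.25
FM = 0.5 * 0.54 * 1.2 * 0.0199 * 1722.25 = 11.1044 N

11.1044 N


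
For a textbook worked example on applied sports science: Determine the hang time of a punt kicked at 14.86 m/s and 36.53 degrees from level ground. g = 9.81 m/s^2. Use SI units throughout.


T = 2*v*sin(theta)/g
sin(theta) = sin(36.53 deg) = 0.5952
T = 2*14.86*0.5952 / 9.81
T = 17.6906 / 9.81 = 1.8033 s

1.8033 s


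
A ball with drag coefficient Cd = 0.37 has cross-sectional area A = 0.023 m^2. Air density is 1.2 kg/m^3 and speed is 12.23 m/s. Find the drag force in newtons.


Fd = 0.5 * Cd * rho * A * v^2
Fd = 0.5 * 0.37 * 1.2 * 0.023 * 12.23^2
v^2 = 149.5729
Fd = 0.5 * 0.37 * 1.2 * 0.023 * 149.5729 = 0.7637 N

0.7637 N


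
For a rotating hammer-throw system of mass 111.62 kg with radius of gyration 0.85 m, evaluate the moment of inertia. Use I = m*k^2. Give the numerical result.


I = m * k^2
I = 111.62 * 0.85^2
I = 111.62 * 0.7225 = 80.6454 kg*m^2

80.6454 kg*m^2


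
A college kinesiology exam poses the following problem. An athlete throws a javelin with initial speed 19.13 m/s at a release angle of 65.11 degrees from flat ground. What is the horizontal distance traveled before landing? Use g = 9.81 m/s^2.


R = v^2 * sin(2*theta) / g
Convert angle to radians: theta = 65.11 deg = 1.1364 rad
sin(2*theta) = sin(2.2728) = 0.7636
R = 19.13^2 * 0.7636 / 9.81
R = 365.9569 * 0.7636 / 9.81 = 28.4846 m

28.4846 m


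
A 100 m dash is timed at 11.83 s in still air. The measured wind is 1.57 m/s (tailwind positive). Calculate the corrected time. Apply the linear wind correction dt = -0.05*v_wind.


dt = -0.05 * v_wind = -0.05 * 1.57 = -0.0785 s
t_corrected = t_still + dt = 11.83 + (-0.0785)
t_corrected = 11.7515 s

11.7515 s


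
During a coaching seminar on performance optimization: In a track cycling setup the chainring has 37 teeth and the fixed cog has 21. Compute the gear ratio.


GR = front_teeth / rear_teeth
GR = 37 / 21
GR = 1.7619

1.7619


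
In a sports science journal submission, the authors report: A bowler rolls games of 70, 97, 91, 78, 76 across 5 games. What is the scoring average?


Average = sum / n
Sum = 412
Average = 412 / 5 = 82.4

82.4


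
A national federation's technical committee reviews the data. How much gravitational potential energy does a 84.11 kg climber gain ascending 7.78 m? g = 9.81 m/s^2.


PE = m * g * h
PE = 84.11 * 9.81 * 7.78
PE = 825.1191 * 7.78 = 6419.4266 J

6419.4266 J


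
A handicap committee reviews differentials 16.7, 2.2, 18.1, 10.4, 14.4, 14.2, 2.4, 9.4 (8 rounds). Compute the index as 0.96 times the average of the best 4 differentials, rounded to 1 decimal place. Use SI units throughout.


All differentials: 16.7, 2.2, 18.1, 10.4, 14.4, 14.2, 2.4, 9.4
Sorted: 2.2, 2.4, 9.4, 10.4, 14.2, 14.4, 16.7, 18.1
Best 4: 2.2, 2.4, 9.4, 10.4
Average of best = 24.4 / 4 = 6.1
Raw index = 6.1 * 0.96 = 5.856
Handicap index = round(5.856, 1) = 5.9

5.9


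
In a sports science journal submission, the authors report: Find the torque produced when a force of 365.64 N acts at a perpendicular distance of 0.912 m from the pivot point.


tau = F * d
tau = 365.64 * 0.912
tau = 333.4637 N*m

333.4637 N*m


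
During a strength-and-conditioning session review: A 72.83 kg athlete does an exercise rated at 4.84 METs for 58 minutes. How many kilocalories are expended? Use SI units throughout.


kcal = MET * mass * time_hr
Convert time: 58 min = 0.9667 hr
kcal = 4.84 * 72.83 * 0.9667
kcal = 340.7473 kcal

340.7473 kcal


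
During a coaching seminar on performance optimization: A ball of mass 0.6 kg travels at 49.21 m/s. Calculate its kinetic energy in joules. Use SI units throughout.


KE = 0.5 * m * v^2
KE = 0.5 * 0.6 * 49.21^2
KE = 0.5 * 0.6 * 2421.6241 = 726.4872 J

726.4872 J


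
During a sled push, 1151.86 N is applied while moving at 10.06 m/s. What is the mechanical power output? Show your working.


P = F * v
P = 1151.86 * 10.06
P = 11587.7116 W

11587.7116 W


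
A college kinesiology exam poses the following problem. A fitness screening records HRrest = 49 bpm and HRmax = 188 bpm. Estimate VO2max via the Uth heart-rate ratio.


VO2max = 15.3 * HRmax / HRrest
VO2max = 15.3 * 188 / 49
VO2max = 2876.4 / 49 = 58.702 mL/kg/min

58.702 mL/kg/min


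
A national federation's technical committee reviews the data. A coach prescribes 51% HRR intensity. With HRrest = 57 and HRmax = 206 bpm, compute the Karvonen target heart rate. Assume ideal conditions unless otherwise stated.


Target = HRrest + pct*(HRmax - HRrest)
Heart rate reserve = HRmax - HRrest = 206 - 57 = 149 bpm
Fraction = 51% = 0.51
Target = 57 + 0.51 * 149
Target = 57 + 75.99 = 132.99 bpm

132.99 bpm


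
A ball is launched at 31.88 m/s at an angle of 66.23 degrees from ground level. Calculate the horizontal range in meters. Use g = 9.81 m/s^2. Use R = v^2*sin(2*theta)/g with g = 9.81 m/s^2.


R = v^2 * sin(2*theta) / g
Convert angle to radians: theta = 66.23 deg = 1.1559 rad
sin(2*theta) = sin(2.3119) = 0.7377
R = 31.88^2 * 0.7377 / 9.81
R = 1016.3344 * 0.7377 / 9.81 = 76.4322 m

76.4322 m


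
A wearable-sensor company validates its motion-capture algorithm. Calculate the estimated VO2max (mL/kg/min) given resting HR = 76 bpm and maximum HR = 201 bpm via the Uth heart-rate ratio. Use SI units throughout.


VO2max = 15.3 * HRmax / HRrest
VO2max = 15.3 * 201 / 76
VO2max = 3075.3 / 76 = 40.4645 mL/kg/min

40.4645 mL/kg/min


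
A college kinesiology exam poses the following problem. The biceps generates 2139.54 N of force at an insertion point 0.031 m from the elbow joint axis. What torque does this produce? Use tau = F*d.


tau = F * d
tau = 2139.54 * 0.031
tau = 66.3257 N*m

66.3257 N*m


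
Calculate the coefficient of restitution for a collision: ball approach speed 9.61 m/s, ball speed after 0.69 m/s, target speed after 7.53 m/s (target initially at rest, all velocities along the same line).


e = (v2_after - v1_after) / (v1_before - v2_before)
Numerator = 7.53 - 0.69 = 6.84
Denominator = 9.61 - 0 = 9.61
e = 6.84 / 9.61 = 0.7118

0.7118


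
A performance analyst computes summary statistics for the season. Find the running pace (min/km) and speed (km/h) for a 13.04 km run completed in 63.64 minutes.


Pace = time / distance = 63.64 min / 13.04 km = 4.8804 min/km
Speed = distance / time_in_hours = 13.04 / 1.0607 hr
Speed = 12.2942 km/h

4.8804 min/km, 12.2942 km/h


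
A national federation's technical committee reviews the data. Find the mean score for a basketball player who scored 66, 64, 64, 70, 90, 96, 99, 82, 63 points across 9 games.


Average = sum / n
Sum = 694
Average = 694 / 9 = 77.1111

77.1111


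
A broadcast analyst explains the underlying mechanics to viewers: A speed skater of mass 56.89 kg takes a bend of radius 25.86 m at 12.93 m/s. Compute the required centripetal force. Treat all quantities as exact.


Fc = m * v^2 / r
v^2 = 12.93^2 = 167.1849
Fc = 56.89 * 167.1849 / 25.86
Fc = 9511.149 / 25.86 = 367.7939 N

367.7939 N


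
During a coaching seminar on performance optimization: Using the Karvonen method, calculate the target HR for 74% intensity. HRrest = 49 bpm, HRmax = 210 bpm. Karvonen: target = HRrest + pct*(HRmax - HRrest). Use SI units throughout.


Target = HRrest + pct*(HRmax - HRrest)
Heart rate reserve = HRmax - HRrest = 210 - 49 = 161 bpm
Fraction = 74% = 0.74
Target = 49 + 0.74 * 161
Target = 49 + 119.14 = 168.14 bpm

168.14 bpm


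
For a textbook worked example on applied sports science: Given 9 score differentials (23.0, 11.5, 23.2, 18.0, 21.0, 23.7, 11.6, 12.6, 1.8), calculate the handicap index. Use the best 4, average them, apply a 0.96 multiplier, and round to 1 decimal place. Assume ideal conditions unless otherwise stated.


All differentials: 23.0, 11.5, 23.2, 18.0, 21.0, 23.7, 11.6, 12.6, 1.8
Sorted: 1.8, 11.5, 11.6, 12.6, 18.0, 21.0, 23.0, 23.2, 23.7
Best 4: 1.8, 11.5, 11.6, 12.6
Average of best = 37.5 / 4 = 9.375
Raw index = 9.375 * 0.96 = 9
Handicap index = round(9, 1) = 9.0

9.0


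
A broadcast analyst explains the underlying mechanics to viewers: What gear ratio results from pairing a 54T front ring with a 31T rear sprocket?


GR = front_teeth / rear_teeth
GR = 54 / 31
GR = 1.7419

1.7419


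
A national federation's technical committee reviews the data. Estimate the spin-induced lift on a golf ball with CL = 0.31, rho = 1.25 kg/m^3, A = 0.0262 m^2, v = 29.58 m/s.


FM = 0.5 * CL * rho * A * v^2
FM = 0.5 * 0.31 * 1.25 * 0.0262 * 29.58^2
v^2 = 874.9764
FM = 0.5 * 0.31 * 1.25 * 0.0262 * 874.9764 = 4.4416 N

4.4416 N


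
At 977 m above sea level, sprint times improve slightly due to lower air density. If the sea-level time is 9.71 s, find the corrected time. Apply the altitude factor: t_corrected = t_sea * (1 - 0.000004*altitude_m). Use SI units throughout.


Correction factor = 1 - 0.000004 * 977 = 0.996092
t_corrected = t_sea * factor = 9.71 * 0.996092
t_corrected = 9.6721 s

9.6721 s


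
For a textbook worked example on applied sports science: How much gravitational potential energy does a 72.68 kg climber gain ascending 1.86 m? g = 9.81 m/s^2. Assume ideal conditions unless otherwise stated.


PE = m * g * h
PE = 72.68 * 9.81 * 1.86
PE = 712.9908 * 1.86 = 1326.1629 J

1326.1629 J


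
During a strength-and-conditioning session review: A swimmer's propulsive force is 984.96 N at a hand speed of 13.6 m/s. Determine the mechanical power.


P = F * v
P = 984.96 * 13.6
P = 13395.456 W

13395.456 W


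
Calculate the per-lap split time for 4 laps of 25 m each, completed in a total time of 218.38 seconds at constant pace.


Split time = total_time / n_laps = 218.38 / 4
Split time = 54.595 s per lap

54.595 s


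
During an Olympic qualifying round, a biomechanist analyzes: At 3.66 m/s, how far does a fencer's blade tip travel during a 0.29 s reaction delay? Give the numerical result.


d = v * t
d = 3.66 * 0.29
d = 1.0614 m

1.0614 m


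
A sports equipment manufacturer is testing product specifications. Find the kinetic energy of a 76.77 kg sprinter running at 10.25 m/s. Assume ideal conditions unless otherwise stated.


KE = 0.5 * m * v^2
KE = 0.5 * 76.77 * 10.25^2
KE = 0.5 * 76.77 * 105.0625 = 4032.8241 J

4032.8241 J


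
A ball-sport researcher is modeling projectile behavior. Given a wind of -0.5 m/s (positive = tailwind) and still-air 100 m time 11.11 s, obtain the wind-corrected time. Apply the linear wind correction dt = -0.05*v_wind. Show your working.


dt = -0.05 * v_wind = -0.05 * -0.5 = 0.025 s
t_corrected = t_still + dt = 11.11 + (0.025)
t_corrected = 11.135 s

11.135 s


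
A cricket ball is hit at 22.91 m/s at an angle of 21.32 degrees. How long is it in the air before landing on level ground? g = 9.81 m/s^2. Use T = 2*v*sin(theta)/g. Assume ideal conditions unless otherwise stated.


T = 2*v*sin(theta)/g
sin(theta) = sin(21.32 deg) = 0.3636
T = 2*22.91*0.3636 / 9.81
T = 16.6591 / 9.81 = 1.6982 s

1.6982 s


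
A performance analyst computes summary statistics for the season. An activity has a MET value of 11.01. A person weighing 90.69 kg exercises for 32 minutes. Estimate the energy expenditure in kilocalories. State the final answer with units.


kcal = MET * mass * time_hr
Convert time: 32 min = 0.5333 hr
kcal = 11.01 * 90.69 * 0.5333
kcal = 532.5317 kcal

532.5317 kcal


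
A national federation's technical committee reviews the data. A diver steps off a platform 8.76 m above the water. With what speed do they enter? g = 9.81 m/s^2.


v = sqrt(2 * g * h)
v = sqrt(2 * 9.81 * 8.76)
v = sqrt(171.8712) = 13.11 m/s

13.11 m/s


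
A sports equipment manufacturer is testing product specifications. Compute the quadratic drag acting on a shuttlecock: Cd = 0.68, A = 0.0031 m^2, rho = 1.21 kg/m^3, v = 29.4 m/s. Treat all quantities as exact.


Fd = 0.5 * Cd * rho * A * v^2
Fd = 0.5 * 0.68 * 1.21 * 0.0031 * 29.4^2
v^2 = 864.36
Fd = 0.5 * 0.68 * 1.21 * 0.0031 * 864.36 = 1.1024 N

1.1024 N


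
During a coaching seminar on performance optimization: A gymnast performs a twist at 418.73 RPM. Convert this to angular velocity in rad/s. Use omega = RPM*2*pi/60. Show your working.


omega = RPM * 2 * pi / 60
omega = 418.73 * 2 * 3.14159 / 60
omega = 2630.9582 / 60 = 43.8493 rad/s

43.8493 rad/s


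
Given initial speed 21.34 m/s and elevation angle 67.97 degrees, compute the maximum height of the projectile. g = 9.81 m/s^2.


H = (v*sin(theta))^2 / (2*g)
vy = v*sin(theta) = 21.34 * sin(67.97 deg) = 19.7819 m/s
H = vy^2 / (2*g) = 391.3242 / (2*9.81)
H = 391.3242 / 19.62 = 19.9452 m

19.9452 m


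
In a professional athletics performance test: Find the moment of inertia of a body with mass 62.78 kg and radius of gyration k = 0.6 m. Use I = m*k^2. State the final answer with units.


I = m * k^2
I = 62.78 * 0.6^2
I = 62.78 * 0.36 = 22.6008 kg*m^2

22.6008 kg*m^2


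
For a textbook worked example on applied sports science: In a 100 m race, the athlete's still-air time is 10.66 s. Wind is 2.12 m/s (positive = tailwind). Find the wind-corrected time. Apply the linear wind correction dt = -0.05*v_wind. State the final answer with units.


dt = -0.05 * v_wind = -0.05 * 2.12 = -0.106 s
t_corrected = t_still + dt = 10.66 + (-0.106)
t_corrected = 10.554 s

10.554 s


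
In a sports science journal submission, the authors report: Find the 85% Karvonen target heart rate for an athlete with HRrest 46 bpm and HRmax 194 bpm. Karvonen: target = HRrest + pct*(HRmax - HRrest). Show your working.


Target = HRrest + pct*(HRmax - HRrest)
Heart rate reserve = HRmax - HRrest = 194 - 46 = 148 bpm
Fraction = 85% = 0.85
Target = 46 + 0.85 * 148
Target = 46 + 125.8 = 171.8 bpm

171.8 bpm


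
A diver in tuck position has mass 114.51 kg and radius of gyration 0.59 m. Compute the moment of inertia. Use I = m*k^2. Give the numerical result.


I = m * k^2
I = 114.51 * 0.59^2
I = 114.51 * 0.3481 = 39.8609 kg*m^2

39.8609 kg*m^2


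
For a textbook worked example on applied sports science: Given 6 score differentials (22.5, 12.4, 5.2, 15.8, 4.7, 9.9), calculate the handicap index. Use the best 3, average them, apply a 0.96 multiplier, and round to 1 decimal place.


All differentials: 22.5, 12.4, 5.2, 15.8, 4.7, 9.9
Sorted: 4.7, 5.2, 9.9, 12.4, 15.8, 22.5
Best 3: 4.7, 5.2, 9.9
Average of best = 19.8 / 3 = 6.6
Raw index = 6.6 * 0.96 = 6.336
Handicap index = round(6.336, 1) = 6.3

6.3
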